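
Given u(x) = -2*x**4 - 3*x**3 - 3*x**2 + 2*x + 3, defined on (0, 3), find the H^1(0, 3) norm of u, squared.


||u||_{H^1}^2 = 2538222/35

The H^1 norm (squared) on an interval (0, L) is
  ||u||_{H^1}^2 = ∫_0^L u(x)^2 dx + ∫_0^L u'(x)^2 dx.
Compute u'(x) = -8*x**3 - 9*x**2 - 6*x + 2.
Then u(x)^2 = 4*x**8 + 12*x**7 + 21*x**6 + 10*x**5 - 15*x**4 - 30*x**3 - 14*x**2 + 12*x + 9 and u'(x)^2 = 64*x**6 + 144*x**5 + 177*x**4 + 76*x**3 - 24*x + 4.
Integrate each monomial from 0 to 3 using ∫_0^3 c·x^n dx = c·3^(n+1)/(n+1):
  ∫_0^3 u(x)^2 dx = ∫_0^3 (4*x^8 + 12*x^7 + 21*x^6 + 10*x^5 - 15*x^4 - 30*x^3 - 14*x^2 + 12*x + 9) dx. Term by term:
    ∫_0^3 4*x^8 dx = 8748;  ∫_0^3 12*x^7 dx = 19683/2;  ∫_0^3 21*x^6 dx = 6561;
    ∫_0^3 10*x^5 dx = 1215;  ∫_0^3 -15*x^4 dx = -729;  ∫_0^3 -30*x^3 dx = -1215/2;
    ∫_0^3 -14*x^2 dx = -126;  ∫_0^3 12*x dx = 54;  ∫_0^3 9 dx = 27.
  Sum: 8748 + 19683/2 + 6561 + 1215 − 729 − 1215/2 − 126 + 54 + 27 = 24984.
  ∫_0^3 u'(x)^2 dx = ∫_0^3 (64*x^6 + 144*x^5 + 177*x^4 + 76*x^3 - 24*x + 4) dx. Term by term:
    ∫_0^3 64*x^6 dx = 139968/7;  ∫_0^3 144*x^5 dx = 17496;  ∫_0^3 177*x^4 dx = 43011/5;
    ∫_0^3 76*x^3 dx = 1539;  ∫_0^3 -24*x dx = -108;  ∫_0^3 4 dx = 12.
  Sum: 139968/7 + 17496 + 43011/5 + 1539 − 108 + 12 = 1663782/35.
Adding: ||u||_{H^1}^2 = 24984 + 1663782/35 = 2538222/35.


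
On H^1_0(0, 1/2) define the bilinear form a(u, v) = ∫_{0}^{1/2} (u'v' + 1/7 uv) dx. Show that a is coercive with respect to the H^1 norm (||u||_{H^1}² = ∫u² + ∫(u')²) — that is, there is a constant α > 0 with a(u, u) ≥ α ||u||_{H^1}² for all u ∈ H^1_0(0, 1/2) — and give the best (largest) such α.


α = (1 + 28*π^2)/(7*(1 + 4*π^2))

Coercivity of a(·,·) on H^1_0(0, 1/2) means a(u, u) ≥ α ||u||_{H^1}² for every u ∈ H^1_0.
The interval has length L = 1/2, and Poincaré/coercivity depend only on L. Here a(u, u) = ∫(u')² + (1/7)·∫u².
Here 0 < c = 1/7 < 1. The condition a(u,u) ≥ α||u||_{H^1}² reads (1−α)∫(u')² ≥ (α−c)∫u². Any admissible α is ≤ 1 (rapidly oscillating u have ∫u²/∫(u')² → 0), and α = 1 would force 0 ≥ (1−c)∫u², impossible since c < 1; so 1−α > 0. By the sharp Poincaré inequality on H^1_0 of an interval of length L, ∫(u')² ≥ (π/L)²∫u² with equality for the first sine mode sin(π(x−x₀)/L) (x₀ the left endpoint), so the inequality holds for all u iff (1−α)(π/L)² ≥ α − c, i.e. α ≤ ((π/L)² + c)/((π/L)² + 1) = (1 + c(L/π)²)/(1 + (L/π)²). With (π/L)² = 4*π^2 and c = 1/7, the largest admissible constant is α = ((π/L)² + c)/((π/L)² + 1).
Simplifying, α = (1 + 28*π^2)/(7*(1 + 4*π^2)).


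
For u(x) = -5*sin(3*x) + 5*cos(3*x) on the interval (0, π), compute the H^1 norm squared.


||u||_{H^1(0,π)}^2 = 250*π

u'(x) = -15*sin(3*x) - 15*cos(3*x).
Expand u² and (u')² and integrate term by term on (0, π), using: for integers n ≥ 1, ∫_0^π sin²(nx) dx = ∫_0^π cos²(nx) dx = π/2; for n ≠ n', ∫_0^π sin(nx)sin(n'x) dx = ∫_0^π cos(nx)cos(n'x) dx = 0; and by product-to-sum, ∫_0^π sin(nx)cos(n'x) dx = ½∫_0^π [sin((n+n')x) + sin((n−n')x)] dx, which is 0 when n+n' is even and 2n/(n²−n'²) when n+n' is odd (it need not vanish on (0, π)).
  u² squared terms: (-5)²·∫sin(3x)² dx = 25·π/2 = 25*π/2;  (5)²·∫cos(3x)² dx = 25·π/2 = 25*π/2.
  u² cross terms: 2·(-5)·(5)·∫sin(3x)·cos(3x) dx = -50·(0) = 0.
  So ∫_0^π u² dx = 25*π/2 + 25*π/2 + 0 = 25*π.
  (u')² squared terms: (-15)²·∫cos(3x)² dx = 225·π/2 = 225*π/2;  (-15)²·∫sin(3x)² dx = 225·π/2 = 225*π/2.
  (u')² cross terms: 2·(-15)·(-15)·∫cos(3x)·sin(3x) dx = 450·(0) = 0.
  So ∫_0^π (u')² dx = 225*π/2 + 225*π/2 + 0 = 225*π.
||u||_{H^1}^2 = (25*π) + (225*π) = 250*π.


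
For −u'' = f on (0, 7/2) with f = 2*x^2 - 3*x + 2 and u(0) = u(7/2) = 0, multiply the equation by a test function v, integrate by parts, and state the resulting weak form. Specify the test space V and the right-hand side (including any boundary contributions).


V = H^1_0(0, 7/2) (so v(0) = v(7/2) = 0); weak form: ∫_0^7/2 u'v' dx = ∫_0^7/2 (2*x^2 - 3*x + 2) v dx for all v ∈ V.

Multiply both sides by a test function v and integrate from 0 to 7/2:
  ∫_0^7/2 −u''(x) v(x) dx = ∫_0^7/2 f(x) v(x) dx.
Integrate the LHS by parts once:
  ∫_0^7/2 −u'' v dx = −[u'(x) v(x)]_0^7/2 + ∫_0^7/2 u'(x) v'(x) dx.
Thus ∫_0^7/2 u'(x) v'(x) dx = ∫_0^7/2 f(x) v(x) dx + [u'(x) v(x)]_0^7/2.
Choose V so that boundary terms are either known or forced to vanish.
u is Dirichlet: u(0) = u(7/2) = 0. Let V = H^1_0(0, 7/2); then v(0) = v(7/2) = 0, and [u' v]_0^7/2 = 0.
Weak formulation: find u (satisfying any essential BC) such that ∫_0^7/2 u'(x) v'(x) dx = ∫_0^7/2 f v dx for all v ∈ V.
Substituting f(x) = 2*x^2 - 3*x + 2, the right-hand side is ∫_0^7/2 (2*x^2 - 3*x + 2) v dx.


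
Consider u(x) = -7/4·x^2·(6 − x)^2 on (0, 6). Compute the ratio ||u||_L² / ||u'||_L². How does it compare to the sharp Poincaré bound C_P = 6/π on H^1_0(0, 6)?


||u||_L² / ||u'||_L² = sqrt(3) < C_P = 6/π.

u(x) = -7/4·x^2·(6 − x)^2, so u'(x) = 7*x*(-x^2 + 9*x - 18).
u(x) = -7/4·x^2·(6 − x)^2 vanishes at x = 0 and x = 6, so u ∈ H^1_0(0, 6). Differentiate via the product rule and integrate the resulting polynomials term by term.
  ∫_0^6 u² dx = ∫_0^6 (49*x^8/16 - 147*x^7/2 + 1323*x^6/2 - 2646*x^5 + 3969*x^4) dx. Term by term:
    ∫_0^6 49*x^8/16 dx = 3429216;  ∫_0^6 -147*x^7/2 dx = -15431472;  ∫_0^6 1323*x^6/2 dx = 26453952;
    ∫_0^6 -2646*x^5 dx = -20575296;  ∫_0^6 3969*x^4 dx = 30862944/5.
  Sum: 3429216 − 15431472 + 26453952 − 20575296 + 30862944/5 = 244944/5.
  ∫_0^6 (u')² dx = ∫_0^6 (49*x^6 - 882*x^5 + 5733*x^4 - 15876*x^3 + 15876*x^2) dx. Term by term:
    ∫_0^6 49*x^6 dx = 1959552;  ∫_0^6 -882*x^5 dx = -6858432;  ∫_0^6 5733*x^4 dx = 44579808/5;
    ∫_0^6 -15876*x^3 dx = -5143824;  ∫_0^6 15876*x^2 dx = 1143072.
  Sum: 1959552 − 6858432 + 44579808/5 − 5143824 + 1143072 = 81648/5.
∫_0^6 u² dx = 244944/5, so ||u||_L² = 108*sqrt(105)/5.
∫_0^6 (u')² dx = 81648/5, so ||u'||_L² = 108*sqrt(35)/5.
Ratio ||u||_L² / ||u'||_L² = sqrt(3).
Sharp Poincaré constant on H^1_0(0, 6) is C_P = L/π = 6/π, achieved by sin(π/6·x).
A polynomial bump cannot attain the sharp Poincaré constant (only the first sine eigenfunction does), so the ratio is strictly less than C_P, consistent with ||u||_L² ≤ C_P ||u'||_L².


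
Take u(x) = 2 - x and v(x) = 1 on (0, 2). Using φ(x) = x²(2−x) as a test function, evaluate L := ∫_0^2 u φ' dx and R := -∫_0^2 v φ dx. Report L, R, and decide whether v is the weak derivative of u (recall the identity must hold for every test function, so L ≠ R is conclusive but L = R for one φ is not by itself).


LHS = 4/3, RHS = -4/3. No, v is not the weak derivative of u.

u(x) = 2 - x, classical derivative u'(x) = -1.
φ(x) = x²(2−x), so φ'(x) = x*(4 - 3*x).
Note φ(0) = φ(2) = 0, so the boundary term u·φ vanishes.
LHS = ∫_0^2 u(x) φ'(x) dx = ∫_0^2 (3*x^3 - 10*x^2 + 8*x) dx. Term by term:
  ∫_0^2 3*x^3 dx = 12;  ∫_0^2 -10*x^2 dx = -80/3;  ∫_0^2 8*x dx = 16.
Sum: 12 − 80/3 + 16 = 4/3.
So LHS = 4/3.
∫_0^2 v(x) φ(x) dx = ∫_0^2 (-x^3 + 2*x^2) dx. Term by term:
  ∫_0^2 -x^3 dx = -4;  ∫_0^2 2*x^2 dx = 16/3.
Sum: -4 + 16/3 = 4/3.
So RHS = -∫_0^2 v(x) φ(x) dx = -4/3.
LHS − RHS = 8/3 ≠ 0, so the identity fails.
(For a valid weak derivative the identity must hold for EVERY test function, in particular this one. The failure shows v is NOT the weak derivative of u.)
Correct weak derivative would be u'(x) = -1.


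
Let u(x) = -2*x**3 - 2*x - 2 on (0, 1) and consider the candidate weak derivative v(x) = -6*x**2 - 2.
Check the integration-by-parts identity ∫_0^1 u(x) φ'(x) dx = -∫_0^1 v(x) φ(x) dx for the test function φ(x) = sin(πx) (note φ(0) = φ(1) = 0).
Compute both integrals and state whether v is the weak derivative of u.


LHS = -24/π^3 + 10/π, RHS = -24/π^3 + 10/π. Yes, v = u' weakly.

u(x) = -2*x**3 - 2*x - 2, classical derivative u'(x) = -6*x**2 - 2.
φ(x) = sin(πx), so φ'(x) = π*cos(π*x).
Note φ(0) = φ(1) = 0, so the boundary term u·φ vanishes.
LHS = ∫_0^1 u(x) φ'(x) dx = ∫_0^1 (-2*π*x^3*cos(π*x) - 2*π*x*cos(π*x) - 2*π*cos(π*x)) dx. Term by term:
  ∫_0^1 -2*π*cos(π*x) dx = 0;  ∫_0^1 -2*π*x*cos(π*x) dx = 4/π;  ∫_0^1 -2*π*x^3*cos(π*x) dx = -24/π^3 + 6/π.
Sum: 0 + 4/π + -24/π^3 + 6/π = -24/π^3 + 10/π.
So LHS = -24/π^3 + 10/π.
∫_0^1 v(x) φ(x) dx = ∫_0^1 (-6*x^2*sin(π*x) - 2*sin(π*x)) dx. Term by term:
  ∫_0^1 -2*sin(π*x) dx = -4/π;  ∫_0^1 -6*x^2*sin(π*x) dx = -6/π + 24/π^3.
Sum: -4/π + -6/π + 24/π^3 = -10/π + 24/π^3.
So RHS = -∫_0^1 v(x) φ(x) dx = -24/π^3 + 10/π.
LHS = RHS, so the identity holds for this test φ.
Moreover u is smooth here and v(x) = u'(x) = -6*x**2 - 2 pointwise, so the identity holds for every test function. Hence v is the weak derivative of u.


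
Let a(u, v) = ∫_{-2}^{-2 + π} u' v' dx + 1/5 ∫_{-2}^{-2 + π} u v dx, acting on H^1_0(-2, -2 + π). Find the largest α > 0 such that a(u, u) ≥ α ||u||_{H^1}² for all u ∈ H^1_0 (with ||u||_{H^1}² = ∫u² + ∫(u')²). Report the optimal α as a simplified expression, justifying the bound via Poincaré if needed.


α = 3/5

Coercivity of a(·,·) on H^1_0(-2, -2 + π) means a(u, u) ≥ α ||u||_{H^1}² for every u ∈ H^1_0.
The interval has length L = π, and Poincaré/coercivity depend only on L. Here a(u, u) = ∫(u')² + (1/5)·∫u².
Here 0 < c = 1/5 < 1. The condition a(u,u) ≥ α||u||_{H^1}² reads (1−α)∫(u')² ≥ (α−c)∫u². Any admissible α is ≤ 1 (rapidly oscillating u have ∫u²/∫(u')² → 0), and α = 1 would force 0 ≥ (1−c)∫u², impossible since c < 1; so 1−α > 0. By the sharp Poincaré inequality on H^1_0 of an interval of length L, ∫(u')² ≥ (π/L)²∫u² with equality for the first sine mode sin(π(x−x₀)/L) (x₀ the left endpoint), so the inequality holds for all u iff (1−α)(π/L)² ≥ α − c, i.e. α ≤ ((π/L)² + c)/((π/L)² + 1) = (1 + c(L/π)²)/(1 + (L/π)²). With (π/L)² = 1 and c = 1/5, the largest admissible constant is α = ((π/L)² + c)/((π/L)² + 1).
Simplifying, α = 3/5.


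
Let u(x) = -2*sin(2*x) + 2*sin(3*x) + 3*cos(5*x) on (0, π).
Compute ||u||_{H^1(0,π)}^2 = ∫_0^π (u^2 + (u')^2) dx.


||u||_{H^1(0,π)}^2 = 416/7 + 147*π

u'(x) = -15*sin(5*x) - 4*cos(2*x) + 6*cos(3*x).
Expand u² and (u')² and integrate term by term on (0, π), using: for integers n ≥ 1, ∫_0^π sin²(nx) dx = ∫_0^π cos²(nx) dx = π/2; for n ≠ n', ∫_0^π sin(nx)sin(n'x) dx = ∫_0^π cos(nx)cos(n'x) dx = 0; and by product-to-sum, ∫_0^π sin(nx)cos(n'x) dx = ½∫_0^π [sin((n+n')x) + sin((n−n')x)] dx, which is 0 when n+n' is even and 2n/(n²−n'²) when n+n' is odd (it need not vanish on (0, π)).
  u² squared terms: (-2)²·∫sin(2x)² dx = 4·π/2 = 2*π;  (2)²·∫sin(3x)² dx = 4·π/2 = 2*π;  (3)²·∫cos(5x)² dx = 9·π/2 = 9*π/2.
  u² cross terms: 2·(-2)·(2)·∫sin(2x)·sin(3x) dx = -8·(0) = 0;  2·(-2)·(3)·∫sin(2x)·cos(5x) dx = -12·(-4/21) = 16/7;  2·(2)·(3)·∫sin(3x)·cos(5x) dx = 12·(0) = 0.
  So ∫_0^π u² dx = 2*π + 2*π + 9*π/2 + 0 + 16/7 + 0 = 16/7 + 17*π/2.
  (u')² squared terms: (-15)²·∫sin(5x)² dx = 225·π/2 = 225*π/2;  (-4)²·∫cos(2x)² dx = 16·π/2 = 8*π;  (6)²·∫cos(3x)² dx = 36·π/2 = 18*π.
  (u')² cross terms: 2·(-15)·(-4)·∫sin(5x)·cos(2x) dx = 120·(10/21) = 400/7;  2·(-15)·(6)·∫sin(5x)·cos(3x) dx = -180·(0) = 0;  2·(-4)·(6)·∫cos(2x)·cos(3x) dx = -48·(0) = 0.
  So ∫_0^π (u')² dx = 225*π/2 + 8*π + 18*π + 400/7 + 0 + 0 = 400/7 + 277*π/2.
||u||_{H^1}^2 = (16/7 + 17*π/2) + (400/7 + 277*π/2) = 416/7 + 147*π.


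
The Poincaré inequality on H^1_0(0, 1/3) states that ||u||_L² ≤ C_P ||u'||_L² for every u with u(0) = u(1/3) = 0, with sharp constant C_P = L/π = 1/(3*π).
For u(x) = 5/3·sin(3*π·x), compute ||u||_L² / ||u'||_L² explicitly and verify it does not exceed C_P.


||u||_L² / ||u'||_L² = 1/(3*π) = C_P.

u(x) = 5/3·sin(3*π·x), so u'(x) = 5*π*cos(3*π*x).
Writing u(x) = A·sin(kπx/L) with A = 5/3 and k = 1, use ∫_0^L sin²(kπx/L) dx = L/2 and ∫_0^L cos²(kπx/L) dx = L/2.
u² = 25/9·sin²(3*π·x) and (u')² = 25*π^2·cos²(3*π·x), and each of sin², cos² integrates to L/2 = 1/6 over (0, 1/3).
∫_0^1/3 u² dx = 25/54, so ||u||_L² = 5*sqrt(6)/18.
∫_0^1/3 (u')² dx = 25*π^2/6, so ||u'||_L² = 5*sqrt(6)*π/6.
Ratio ||u||_L² / ||u'||_L² = 1/(3*π).
Sharp Poincaré constant on H^1_0(0, 1/3) is C_P = L/π = 1/(3*π), achieved by sin(3*π·x).
This is the k = 1 eigenfunction (up to amplitude), so the ratio equals the sharp Poincaré constant exactly.


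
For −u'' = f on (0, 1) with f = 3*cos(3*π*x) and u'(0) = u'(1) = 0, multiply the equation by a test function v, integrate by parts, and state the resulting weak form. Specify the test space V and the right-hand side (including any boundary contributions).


V = H^1(0, 1) (no boundary constraint on v; u is determined up to an additive constant); weak form: ∫_0^1 u'v' dx = ∫_0^1 (3*cos(3*π*x)) v dx for all v ∈ V.

Multiply both sides by a test function v and integrate from 0 to 1:
  ∫_0^1 −u''(x) v(x) dx = ∫_0^1 f(x) v(x) dx.
Integrate the LHS by parts once:
  ∫_0^1 −u'' v dx = −[u'(x) v(x)]_0^1 + ∫_0^1 u'(x) v'(x) dx.
Thus ∫_0^1 u'(x) v'(x) dx = ∫_0^1 f(x) v(x) dx + [u'(x) v(x)]_0^1.
Choose V so that boundary terms are either known or forced to vanish.
u has homogeneous Neumann: u'(0) = u'(1) = 0. So [u' v]_0^1 = 0·v(1) − 0·v(0) = 0 for any v; take V = H^1(0, 1).
Weak formulation: find u (satisfying any essential BC) such that ∫_0^1 u'(x) v'(x) dx = ∫_0^1 f v dx for all v ∈ V (homogeneous Neumann, so boundary terms vanish).
Substituting f(x) = 3*cos(3*π*x), the right-hand side is ∫_0^1 (3*cos(3*π*x)) v dx.
Compatibility check (pure Neumann): taking v ≡ 1 ∈ V gives 0 = ∫_0^1 f dx + (0) − (0), i.e. ∫_0^1 f dx must equal u'(0) − u'(1) = 0. Indeed ∫_0^1 (3*cos(3*π*x)) dx = 0, so the data are compatible. The solution is then unique only up to an additive constant (fix it e.g. by requiring ∫_0^1 u dx = 0).


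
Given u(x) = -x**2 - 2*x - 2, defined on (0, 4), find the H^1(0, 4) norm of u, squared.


||u||_{H^1}^2 = 4384/5

The H^1 norm (squared) on an interval (0, L) is
  ||u||_{H^1}^2 = ∫_0^L u(x)^2 dx + ∫_0^L u'(x)^2 dx.
Compute u'(x) = -2*x - 2.
Then u(x)^2 = x**4 + 4*x**3 + 8*x**2 + 8*x + 4 and u'(x)^2 = 4*x**2 + 8*x + 4.
Integrate each monomial from 0 to 4 using ∫_0^4 c·x^n dx = c·4^(n+1)/(n+1):
  ∫_0^4 u(x)^2 dx = ∫_0^4 (x^4 + 4*x^3 + 8*x^2 + 8*x + 4) dx. Term by term:
    ∫_0^4 x^4 dx = 1024/5;  ∫_0^4 4*x^3 dx = 256;  ∫_0^4 8*x^2 dx = 512/3;
    ∫_0^4 8*x dx = 64;  ∫_0^4 4 dx = 16.
  Sum: 1024/5 + 256 + 512/3 + 64 + 16 = 10672/15.
  ∫_0^4 u'(x)^2 dx = ∫_0^4 (4*x^2 + 8*x + 4) dx. Term by term:
    ∫_0^4 4*x^2 dx = 256/3;  ∫_0^4 8*x dx = 64;  ∫_0^4 4 dx = 16.
  Sum: 256/3 + 64 + 16 = 496/3.
Adding: ||u||_{H^1}^2 = 10672/15 + 496/3 = 4384/5.


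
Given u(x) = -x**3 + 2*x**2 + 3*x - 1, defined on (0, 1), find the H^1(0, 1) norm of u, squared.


||u||_{H^1}^2 = 3859/210

The H^1 norm (squared) on an interval (0, L) is
  ||u||_{H^1}^2 = ∫_0^L u(x)^2 dx + ∫_0^L u'(x)^2 dx.
Compute u'(x) = -3*x**2 + 4*x + 3.
Then u(x)^2 = x**6 - 4*x**5 - 2*x**4 + 14*x**3 + 5*x**2 - 6*x + 1 and u'(x)^2 = 9*x**4 - 24*x**3 - 2*x**2 + 24*x + 9.
Integrate each monomial from 0 to 1 using ∫_0^1 c·x^n dx = c·1^(n+1)/(n+1):
  ∫_0^1 u(x)^2 dx = ∫_0^1 (x^6 - 4*x^5 - 2*x^4 + 14*x^3 + 5*x^2 - 6*x + 1) dx. Term by term:
    ∫_0^1 x^6 dx = 1/7;  ∫_0^1 -4*x^5 dx = -2/3;  ∫_0^1 -2*x^4 dx = -2/5;
    ∫_0^1 14*x^3 dx = 7/2;  ∫_0^1 5*x^2 dx = 5/3;  ∫_0^1 -6*x dx = -3;
    ∫_0^1 1 dx = 1.
  Sum: 1/7 − 2/3 − 2/5 + 7/2 + 5/3 − 3 + 1 = 157/70.
  ∫_0^1 u'(x)^2 dx = ∫_0^1 (9*x^4 - 24*x^3 - 2*x^2 + 24*x + 9) dx. Term by term:
    ∫_0^1 9*x^4 dx = 9/5;  ∫_0^1 -24*x^3 dx = -6;  ∫_0^1 -2*x^2 dx = -2/3;
    ∫_0^1 24*x dx = 12;  ∫_0^1 9 dx = 9.
  Sum: 9/5 − 6 − 2/3 + 12 + 9 = 242/15.
Adding: ||u||_{H^1}^2 = 157/70 + 242/15 = 3859/210.


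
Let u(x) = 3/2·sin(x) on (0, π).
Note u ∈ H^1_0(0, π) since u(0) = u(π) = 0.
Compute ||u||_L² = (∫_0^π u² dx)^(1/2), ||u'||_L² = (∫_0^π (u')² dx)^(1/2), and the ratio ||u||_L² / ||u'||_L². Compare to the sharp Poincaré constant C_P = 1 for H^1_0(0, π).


||u||_L² / ||u'||_L² = 1 = C_P.

u(x) = 3/2·sin(x), so u'(x) = 3*cos(x)/2.
Writing u(x) = A·sin(kπx/L) with A = 3/2 and k = 1, use ∫_0^L sin²(kπx/L) dx = L/2 and ∫_0^L cos²(kπx/L) dx = L/2.
u² = 9/4·sin²(x) and (u')² = 9/4·cos²(x), and each of sin², cos² integrates to L/2 = π/2 over (0, π).
∫_0^π u² dx = 9*π/8, so ||u||_L² = 3*sqrt(2)*sqrt(π)/4.
∫_0^π (u')² dx = 9*π/8, so ||u'||_L² = 3*sqrt(2)*sqrt(π)/4.
Ratio ||u||_L² / ||u'||_L² = 1.
Sharp Poincaré constant on H^1_0(0, π) is C_P = L/π = 1, achieved by sin(x).
This is the k = 1 eigenfunction (up to amplitude), so the ratio equals the sharp Poincaré constant exactly.


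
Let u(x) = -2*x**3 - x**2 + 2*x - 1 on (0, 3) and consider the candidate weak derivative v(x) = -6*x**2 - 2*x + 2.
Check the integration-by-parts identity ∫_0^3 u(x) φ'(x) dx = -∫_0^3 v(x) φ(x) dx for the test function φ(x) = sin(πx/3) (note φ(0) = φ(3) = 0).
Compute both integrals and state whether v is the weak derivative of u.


LHS = -648/π^3 + 168/π, RHS = -648/π^3 + 168/π. Yes, v = u' weakly.

u(x) = -2*x**3 - x**2 + 2*x - 1, classical derivative u'(x) = -6*x**2 - 2*x + 2.
φ(x) = sin(πx/3), so φ'(x) = π*cos(π*x/3)/3.
Note φ(0) = φ(3) = 0, so the boundary term u·φ vanishes.
LHS = ∫_0^3 u(x) φ'(x) dx = ∫_0^3 (-2*π*x^3*cos(π*x/3)/3 - π*x^2*cos(π*x/3)/3 + 2*π*x*cos(π*x/3)/3 - π*cos(π*x/3)/3) dx. Term by term:
  ∫_0^3 -π*cos(π*x/3)/3 dx = 0;  ∫_0^3 -2*π*x^3*cos(π*x/3)/3 dx = -648/π^3 + 162/π;  ∫_0^3 -π*x^2*cos(π*x/3)/3 dx = 18/π;
  ∫_0^3 2*π*x*cos(π*x/3)/3 dx = -12/π.
Sum: 0 + -648/π^3 + 162/π + 18/π − 12/π = -648/π^3 + 168/π.
So LHS = -648/π^3 + 168/π.
∫_0^3 v(x) φ(x) dx = ∫_0^3 (-6*x^2*sin(π*x/3) - 2*x*sin(π*x/3) + 2*sin(π*x/3)) dx. Term by term:
  ∫_0^3 2*sin(π*x/3) dx = 12/π;  ∫_0^3 -6*x^2*sin(π*x/3) dx = -162/π + 648/π^3;  ∫_0^3 -2*x*sin(π*x/3) dx = -18/π.
Sum: 12/π + -162/π + 648/π^3 − 18/π = -168/π + 648/π^3.
So RHS = -∫_0^3 v(x) φ(x) dx = -648/π^3 + 168/π.
LHS = RHS, so the identity holds for this test φ.
Moreover u is smooth here and v(x) = u'(x) = -6*x**2 - 2*x + 2 pointwise, so the identity holds for every test function. Hence v is the weak derivative of u.


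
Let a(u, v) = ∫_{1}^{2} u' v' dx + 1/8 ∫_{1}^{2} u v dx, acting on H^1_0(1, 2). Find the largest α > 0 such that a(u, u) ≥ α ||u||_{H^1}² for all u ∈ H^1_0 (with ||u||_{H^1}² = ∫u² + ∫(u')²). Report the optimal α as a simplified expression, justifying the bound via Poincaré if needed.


α = (1/8 + π^2)/(1 + π^2)

Coercivity of a(·,·) on H^1_0(1, 2) means a(u, u) ≥ α ||u||_{H^1}² for every u ∈ H^1_0.
The interval has length L = 1, and Poincaré/coercivity depend only on L. Here a(u, u) = ∫(u')² + (1/8)·∫u².
Here 0 < c = 1/8 < 1. The condition a(u,u) ≥ α||u||_{H^1}² reads (1−α)∫(u')² ≥ (α−c)∫u². Any admissible α is ≤ 1 (rapidly oscillating u have ∫u²/∫(u')² → 0), and α = 1 would force 0 ≥ (1−c)∫u², impossible since c < 1; so 1−α > 0. By the sharp Poincaré inequality on H^1_0 of an interval of length L, ∫(u')² ≥ (π/L)²∫u² with equality for the first sine mode sin(π(x−x₀)/L) (x₀ the left endpoint), so the inequality holds for all u iff (1−α)(π/L)² ≥ α − c, i.e. α ≤ ((π/L)² + c)/((π/L)² + 1) = (1 + c(L/π)²)/(1 + (L/π)²). With (π/L)² = π^2 and c = 1/8, the largest admissible constant is α = ((π/L)² + c)/((π/L)² + 1).
Simplifying, α = (1/8 + π^2)/(1 + π^2).


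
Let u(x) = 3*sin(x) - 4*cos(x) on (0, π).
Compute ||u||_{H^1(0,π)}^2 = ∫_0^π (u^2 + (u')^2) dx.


||u||_{H^1(0,π)}^2 = 25*π

u'(x) = 4*sin(x) + 3*cos(x).
Expand u² and (u')² and integrate term by term on (0, π), using: for integers n ≥ 1, ∫_0^π sin²(nx) dx = ∫_0^π cos²(nx) dx = π/2; for n ≠ n', ∫_0^π sin(nx)sin(n'x) dx = ∫_0^π cos(nx)cos(n'x) dx = 0; and by product-to-sum, ∫_0^π sin(nx)cos(n'x) dx = ½∫_0^π [sin((n+n')x) + sin((n−n')x)] dx, which is 0 when n+n' is even and 2n/(n²−n'²) when n+n' is odd (it need not vanish on (0, π)).
  u² squared terms: (-4)²·∫cos(x)² dx = 16·π/2 = 8*π;  (3)²·∫sin(x)² dx = 9·π/2 = 9*π/2.
  u² cross terms: 2·(-4)·(3)·∫cos(x)·sin(x) dx = -24·(0) = 0.
  So ∫_0^π u² dx = 8*π + 9*π/2 + 0 = 25*π/2.
  (u')² squared terms: (3)²·∫cos(x)² dx = 9·π/2 = 9*π/2;  (4)²·∫sin(x)² dx = 16·π/2 = 8*π.
  (u')² cross terms: 2·(3)·(4)·∫cos(x)·sin(x) dx = 24·(0) = 0.
  So ∫_0^π (u')² dx = 9*π/2 + 8*π + 0 = 25*π/2.
||u||_{H^1}^2 = (25*π/2) + (25*π/2) = 25*π.


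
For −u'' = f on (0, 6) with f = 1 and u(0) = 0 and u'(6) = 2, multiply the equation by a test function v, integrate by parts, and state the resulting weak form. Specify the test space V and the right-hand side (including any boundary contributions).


V = {v ∈ H^1(0, 6) : v(0) = 0} (test functions vanish at x = 0 where u is specified); weak form: ∫_0^6 u'v' dx = ∫_0^6 (1) v dx + 2·v(6) for all v ∈ V.

Multiply both sides by a test function v and integrate from 0 to 6:
  ∫_0^6 −u''(x) v(x) dx = ∫_0^6 f(x) v(x) dx.
Integrate the LHS by parts once:
  ∫_0^6 −u'' v dx = −[u'(x) v(x)]_0^6 + ∫_0^6 u'(x) v'(x) dx.
Thus ∫_0^6 u'(x) v'(x) dx = ∫_0^6 f(x) v(x) dx + [u'(x) v(x)]_0^6.
Choose V so that boundary terms are either known or forced to vanish.
Mixed BC: u(0) = 0 (Dirichlet) and u'(6) = 2 (Neumann). Define V = {v ∈ H^1(0, 6) : v(0) = 0}. Then [u' v]_0^6 = u'(6)·v(6) − u'(0)·0 = 2·v(6).
Weak formulation: find u (satisfying any essential BC) such that ∫_0^6 u'(x) v'(x) dx = ∫_0^6 f v dx + 2·v(6) for all v ∈ V (Dirichlet at 0 absorbed into V; Neumann datum at x = 6 contributes the boundary term).
Substituting f(x) = 1, the right-hand side is ∫_0^6 (1) v dx + 2·v(6).


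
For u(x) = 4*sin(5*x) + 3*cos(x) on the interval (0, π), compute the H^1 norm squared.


||u||_{H^1(0,π)}^2 = 217*π

u'(x) = -3*sin(x) + 20*cos(5*x).
Expand u² and (u')² and integrate term by term on (0, π), using: for integers n ≥ 1, ∫_0^π sin²(nx) dx = ∫_0^π cos²(nx) dx = π/2; for n ≠ n', ∫_0^π sin(nx)sin(n'x) dx = ∫_0^π cos(nx)cos(n'x) dx = 0; and by product-to-sum, ∫_0^π sin(nx)cos(n'x) dx = ½∫_0^π [sin((n+n')x) + sin((n−n')x)] dx, which is 0 when n+n' is even and 2n/(n²−n'²) when n+n' is odd (it need not vanish on (0, π)).
  u² squared terms: (3)²·∫cos(x)² dx = 9·π/2 = 9*π/2;  (4)²·∫sin(5x)² dx = 16·π/2 = 8*π.
  u² cross terms: 2·(3)·(4)·∫cos(x)·sin(5x) dx = 24·(0) = 0.
  So ∫_0^π u² dx = 9*π/2 + 8*π + 0 = 25*π/2.
  (u')² squared terms: (-3)²·∫sin(x)² dx = 9·π/2 = 9*π/2;  (20)²·∫cos(5x)² dx = 400·π/2 = 200*π.
  (u')² cross terms: 2·(-3)·(20)·∫sin(x)·cos(5x) dx = -120·(0) = 0.
  So ∫_0^π (u')² dx = 9*π/2 + 200*π + 0 = 409*π/2.
||u||_{H^1}^2 = (25*π/2) + (409*π/2) = 217*π.


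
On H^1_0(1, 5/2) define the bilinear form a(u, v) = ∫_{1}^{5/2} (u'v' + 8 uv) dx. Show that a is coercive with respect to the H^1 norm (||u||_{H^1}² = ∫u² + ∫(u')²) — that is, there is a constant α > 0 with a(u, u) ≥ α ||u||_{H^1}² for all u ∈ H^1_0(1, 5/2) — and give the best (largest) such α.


α = 1

Coercivity of a(·,·) on H^1_0(1, 5/2) means a(u, u) ≥ α ||u||_{H^1}² for every u ∈ H^1_0.
The interval has length L = 3/2, and Poincaré/coercivity depend only on L. Here a(u, u) = ∫(u')² + (8)·∫u².
Here c = 8 ≥ 1, so a(u,u) = ∫(u')² + c∫u² ≥ ∫(u')² + ∫u² = ||u||_{H^1}², i.e. α = 1 works. No larger α is possible: a(u,u) ≥ α||u||_{H^1}² means (1−α)∫(u')² ≥ (α−c)∫u², and for the modes u_n = sin(nπ(x−x₀)/L) (x₀ the left endpoint) one has ∫u_n²/∫(u_n')² = (L/(nπ))² → 0, so a(u_n,u_n)/||u_n||_{H^1}² → 1. Hence the optimal constant is α = 1.
Therefore α = 1.


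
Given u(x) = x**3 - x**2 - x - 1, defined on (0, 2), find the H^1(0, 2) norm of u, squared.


||u||_{H^1}^2 = 1976/105

The H^1 norm (squared) on an interval (0, L) is
  ||u||_{H^1}^2 = ∫_0^L u(x)^2 dx + ∫_0^L u'(x)^2 dx.
Compute u'(x) = 3*x**2 - 2*x - 1.
Then u(x)^2 = x**6 - 2*x**5 - x**4 + 3*x**2 + 2*x + 1 and u'(x)^2 = 9*x**4 - 12*x**3 - 2*x**2 + 4*x + 1.
Integrate each monomial from 0 to 2 using ∫_0^2 c·x^n dx = c·2^(n+1)/(n+1):
  ∫_0^2 u(x)^2 dx = ∫_0^2 (x^6 - 2*x^5 - x^4 + 3*x^2 + 2*x + 1) dx. Term by term:
    ∫_0^2 x^6 dx = 128/7;  ∫_0^2 -2*x^5 dx = -64/3;  ∫_0^2 -x^4 dx = -32/5;
    ∫_0^2 3*x^2 dx = 8;  ∫_0^2 2*x dx = 4;  ∫_0^2 1 dx = 2.
  Sum: 128/7 − 64/3 − 32/5 + 8 + 4 + 2 = 478/105.
  ∫_0^2 u'(x)^2 dx = ∫_0^2 (9*x^4 - 12*x^3 - 2*x^2 + 4*x + 1) dx. Term by term:
    ∫_0^2 9*x^4 dx = 288/5;  ∫_0^2 -12*x^3 dx = -48;  ∫_0^2 -2*x^2 dx = -16/3;
    ∫_0^2 4*x dx = 8;  ∫_0^2 1 dx = 2.
  Sum: 288/5 − 48 − 16/3 + 8 + 2 = 214/15.
Adding: ||u||_{H^1}^2 = 478/105 + 214/15 = 1976/105.


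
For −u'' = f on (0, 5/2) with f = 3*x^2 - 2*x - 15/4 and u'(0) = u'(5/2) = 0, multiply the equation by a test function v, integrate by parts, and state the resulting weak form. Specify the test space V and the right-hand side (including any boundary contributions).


V = H^1(0, 5/2) (no boundary constraint on v; u is determined up to an additive constant); weak form: ∫_0^5/2 u'v' dx = ∫_0^5/2 (3*x^2 - 2*x - 15/4) v dx for all v ∈ V.

Multiply both sides by a test function v and integrate from 0 to 5/2:
  ∫_0^5/2 −u''(x) v(x) dx = ∫_0^5/2 f(x) v(x) dx.
Integrate the LHS by parts once:
  ∫_0^5/2 −u'' v dx = −[u'(x) v(x)]_0^5/2 + ∫_0^5/2 u'(x) v'(x) dx.
Thus ∫_0^5/2 u'(x) v'(x) dx = ∫_0^5/2 f(x) v(x) dx + [u'(x) v(x)]_0^5/2.
Choose V so that boundary terms are either known or forced to vanish.
u has homogeneous Neumann: u'(0) = u'(5/2) = 0. So [u' v]_0^5/2 = 0·v(5/2) − 0·v(0) = 0 for any v; take V = H^1(0, 5/2).
Weak formulation: find u (satisfying any essential BC) such that ∫_0^5/2 u'(x) v'(x) dx = ∫_0^5/2 f v dx for all v ∈ V (homogeneous Neumann, so boundary terms vanish).
Substituting f(x) = 3*x^2 - 2*x - 15/4, the right-hand side is ∫_0^5/2 (3*x^2 - 2*x - 15/4) v dx.
Compatibility check (pure Neumann): taking v ≡ 1 ∈ V gives 0 = ∫_0^5/2 f dx + (0) − (0), i.e. ∫_0^5/2 f dx must equal u'(0) − u'(5/2) = 0. Indeed ∫_0^5/2 (3*x^2 - 2*x - 15/4) dx = 0, so the data are compatible. The solution is then unique only up to an additive constant (fix it e.g. by requiring ∫_0^5/2 u dx = 0).


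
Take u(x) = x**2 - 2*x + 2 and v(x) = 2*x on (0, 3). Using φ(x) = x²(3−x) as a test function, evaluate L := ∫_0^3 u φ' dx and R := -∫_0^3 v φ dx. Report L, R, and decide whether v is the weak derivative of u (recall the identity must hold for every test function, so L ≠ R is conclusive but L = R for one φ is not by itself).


LHS = -54/5, RHS = -243/10. No, v is not the weak derivative of u.

u(x) = x**2 - 2*x + 2, classical derivative u'(x) = 2*x - 2.
φ(x) = x²(3−x), so φ'(x) = 3*x*(2 - x).
Note φ(0) = φ(3) = 0, so the boundary term u·φ vanishes.
LHS = ∫_0^3 u(x) φ'(x) dx = ∫_0^3 (-3*x^4 + 12*x^3 - 18*x^2 + 12*x) dx. Term by term:
  ∫_0^3 -3*x^4 dx = -729/5;  ∫_0^3 12*x^3 dx = 243;  ∫_0^3 -18*x^2 dx = -162;
  ∫_0^3 12*x dx = 54.
Sum: -729/5 + 243 − 162 + 54 = -54/5.
So LHS = -54/5.
∫_0^3 v(x) φ(x) dx = ∫_0^3 (-2*x^4 + 6*x^3) dx. Term by term:
  ∫_0^3 -2*x^4 dx = -486/5;  ∫_0^3 6*x^3 dx = 243/2.
Sum: -486/5 + 243/2 = 243/10.
So RHS = -∫_0^3 v(x) φ(x) dx = -243/10.
LHS − RHS = 27/2 ≠ 0, so the identity fails.
(For a valid weak derivative the identity must hold for EVERY test function, in particular this one. The failure shows v is NOT the weak derivative of u.)
Correct weak derivative would be u'(x) = 2*x - 2.


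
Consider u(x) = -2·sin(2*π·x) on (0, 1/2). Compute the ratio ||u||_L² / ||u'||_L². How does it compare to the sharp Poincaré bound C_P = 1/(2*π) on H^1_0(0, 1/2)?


||u||_L² / ||u'||_L² = 1/(2*π) = C_P.

u(x) = -2·sin(2*π·x), so u'(x) = -4*π*cos(2*π*x).
Writing u(x) = A·sin(kπx/L) with A = -2 and k = 1, use ∫_0^L sin²(kπx/L) dx = L/2 and ∫_0^L cos²(kπx/L) dx = L/2.
u² = 4·sin²(2*π·x) and (u')² = 16*π^2·cos²(2*π·x), and each of sin², cos² integrates to L/2 = 1/4 over (0, 1/2).
∫_0^1/2 u² dx = 1, so ||u||_L² = 1.
∫_0^1/2 (u')² dx = 4*π^2, so ||u'||_L² = 2*π.
Ratio ||u||_L² / ||u'||_L² = 1/(2*π).
Sharp Poincaré constant on H^1_0(0, 1/2) is C_P = L/π = 1/(2*π), achieved by sin(2*π·x).
This is the k = 1 eigenfunction (up to amplitude), so the ratio equals the sharp Poincaré constant exactly.


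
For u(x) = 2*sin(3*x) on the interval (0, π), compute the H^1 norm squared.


||u||_{H^1(0,π)}^2 = 20*π

u'(x) = 6*cos(3*x).
Expand u² and (u')² and integrate term by term on (0, π), using: for integers n ≥ 1, ∫_0^π sin²(nx) dx = ∫_0^π cos²(nx) dx = π/2; for n ≠ n', ∫_0^π sin(nx)sin(n'x) dx = ∫_0^π cos(nx)cos(n'x) dx = 0; and by product-to-sum, ∫_0^π sin(nx)cos(n'x) dx = ½∫_0^π [sin((n+n')x) + sin((n−n')x)] dx, which is 0 when n+n' is even and 2n/(n²−n'²) when n+n' is odd (it need not vanish on (0, π)).
  u² squared terms: (2)²·∫sin(3x)² dx = 4·π/2 = 2*π.
  So ∫_0^π u² dx = 2*π.
  (u')² squared terms: (6)²·∫cos(3x)² dx = 36·π/2 = 18*π.
  So ∫_0^π (u')² dx = 18*π.
||u||_{H^1}^2 = (2*π) + (18*π) = 20*π.


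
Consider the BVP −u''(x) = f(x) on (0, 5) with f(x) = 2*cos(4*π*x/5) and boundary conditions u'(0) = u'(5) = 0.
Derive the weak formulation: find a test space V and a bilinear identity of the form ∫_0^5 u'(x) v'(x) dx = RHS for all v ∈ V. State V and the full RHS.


V = H^1(0, 5) (no boundary constraint on v; u is determined up to an additive constant); weak form: ∫_0^5 u'v' dx = ∫_0^5 (2*cos(4*π*x/5)) v dx for all v ∈ V.

Multiply both sides by a test function v and integrate from 0 to 5:
  ∫_0^5 −u''(x) v(x) dx = ∫_0^5 f(x) v(x) dx.
Integrate the LHS by parts once:
  ∫_0^5 −u'' v dx = −[u'(x) v(x)]_0^5 + ∫_0^5 u'(x) v'(x) dx.
Thus ∫_0^5 u'(x) v'(x) dx = ∫_0^5 f(x) v(x) dx + [u'(x) v(x)]_0^5.
Choose V so that boundary terms are either known or forced to vanish.
u has homogeneous Neumann: u'(0) = u'(5) = 0. So [u' v]_0^5 = 0·v(5) − 0·v(0) = 0 for any v; take V = H^1(0, 5).
Weak formulation: find u (satisfying any essential BC) such that ∫_0^5 u'(x) v'(x) dx = ∫_0^5 f v dx for all v ∈ V (homogeneous Neumann, so boundary terms vanish).
Substituting f(x) = 2*cos(4*π*x/5), the right-hand side is ∫_0^5 (2*cos(4*π*x/5)) v dx.
Compatibility check (pure Neumann): taking v ≡ 1 ∈ V gives 0 = ∫_0^5 f dx + (0) − (0), i.e. ∫_0^5 f dx must equal u'(0) − u'(5) = 0. Indeed ∫_0^5 (2*cos(4*π*x/5)) dx = 0, so the data are compatible. The solution is then unique only up to an additive constant (fix it e.g. by requiring ∫_0^5 u dx = 0).


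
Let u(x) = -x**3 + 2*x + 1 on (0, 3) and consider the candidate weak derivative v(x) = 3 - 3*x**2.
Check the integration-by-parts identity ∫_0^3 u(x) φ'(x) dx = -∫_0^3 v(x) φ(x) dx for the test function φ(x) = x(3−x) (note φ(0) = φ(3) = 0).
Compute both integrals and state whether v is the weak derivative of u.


LHS = 549/20, RHS = 459/20. No, v is not the weak derivative of u.

u(x) = -x**3 + 2*x + 1, classical derivative u'(x) = 2 - 3*x**2.
φ(x) = x(3−x), so φ'(x) = 3 - 2*x.
Note φ(0) = φ(3) = 0, so the boundary term u·φ vanishes.
LHS = ∫_0^3 u(x) φ'(x) dx = ∫_0^3 (2*x^4 - 3*x^3 - 4*x^2 + 4*x + 3) dx. Term by term:
  ∫_0^3 2*x^4 dx = 486/5;  ∫_0^3 -3*x^3 dx = -243/4;  ∫_0^3 -4*x^2 dx = -36;
  ∫_0^3 4*x dx = 18;  ∫_0^3 3 dx = 9.
Sum: 486/5 − 243/4 − 36 + 18 + 9 = 549/20.
So LHS = 549/20.
∫_0^3 v(x) φ(x) dx = ∫_0^3 (3*x^4 - 9*x^3 - 3*x^2 + 9*x) dx. Term by term:
  ∫_0^3 3*x^4 dx = 729/5;  ∫_0^3 -9*x^3 dx = -729/4;  ∫_0^3 -3*x^2 dx = -27;
  ∫_0^3 9*x dx = 81/2.
Sum: 729/5 − 729/4 − 27 + 81/2 = -459/20.
So RHS = -∫_0^3 v(x) φ(x) dx = 459/20.
LHS − RHS = 9/2 ≠ 0, so the identity fails.
(For a valid weak derivative the identity must hold for EVERY test function, in particular this one. The failure shows v is NOT the weak derivative of u.)
Correct weak derivative would be u'(x) = 2 - 3*x**2.


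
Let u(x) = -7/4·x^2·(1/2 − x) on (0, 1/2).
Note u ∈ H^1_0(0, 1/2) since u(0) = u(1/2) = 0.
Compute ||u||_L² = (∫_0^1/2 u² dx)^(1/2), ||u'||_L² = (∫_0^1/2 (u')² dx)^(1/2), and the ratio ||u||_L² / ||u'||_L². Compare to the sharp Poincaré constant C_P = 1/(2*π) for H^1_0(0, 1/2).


||u||_L² / ||u'||_L² = sqrt(14)/28 < C_P = 1/(2*π).

u(x) = -7/4·x^2·(1/2 − x), so u'(x) = 7*x*(3*x - 1)/4.
u(x) = -7/4·x^2·(1/2 − x) vanishes at x = 0 and x = 1/2, so u ∈ H^1_0(0, 1/2). Differentiate via the product rule and integrate the resulting polynomials term by term.
  ∫_0^1/2 u² dx = ∫_0^1/2 (49*x^6/16 - 49*x^5/16 + 49*x^4/64) dx. Term by term:
    ∫_0^1/2 49*x^6/16 dx = 7/2048;  ∫_0^1/2 -49*x^5/16 dx = -49/6144;  ∫_0^1/2 49*x^4/64 dx = 49/10240.
  Sum: 7/2048 − 49/6144 + 49/10240 = 7/30720.
  ∫_0^1/2 (u')² dx = ∫_0^1/2 (441*x^4/16 - 147*x^3/8 + 49*x^2/16) dx. Term by term:
    ∫_0^1/2 441*x^4/16 dx = 441/2560;  ∫_0^1/2 -147*x^3/8 dx = -147/512;  ∫_0^1/2 49*x^2/16 dx = 49/384.
  Sum: 441/2560 − 147/512 + 49/384 = 49/3840.
∫_0^1/2 u² dx = 7/30720, so ||u||_L² = sqrt(210)/960.
∫_0^1/2 (u')² dx = 49/3840, so ||u'||_L² = 7*sqrt(15)/240.
Ratio ||u||_L² / ||u'||_L² = sqrt(14)/28.
Sharp Poincaré constant on H^1_0(0, 1/2) is C_P = L/π = 1/(2*π), achieved by sin(2*π·x).
A polynomial bump cannot attain the sharp Poincaré constant (only the first sine eigenfunction does), so the ratio is strictly less than C_P, consistent with ||u||_L² ≤ C_P ||u'||_L².


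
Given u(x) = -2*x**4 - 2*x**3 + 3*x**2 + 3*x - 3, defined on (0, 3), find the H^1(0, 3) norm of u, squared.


||u||_{H^1}^2 = 373059/10

The H^1 norm (squared) on an interval (0, L) is
  ||u||_{H^1}^2 = ∫_0^L u(x)^2 dx + ∫_0^L u'(x)^2 dx.
Compute u'(x) = -8*x**3 - 6*x**2 + 6*x + 3.
Then u(x)^2 = 4*x**8 + 8*x**7 - 8*x**6 - 24*x**5 + 9*x**4 + 30*x**3 - 9*x**2 - 18*x + 9 and u'(x)^2 = 64*x**6 + 96*x**5 - 60*x**4 - 120*x**3 + 36*x + 9.
Integrate each monomial from 0 to 3 using ∫_0^3 c·x^n dx = c·3^(n+1)/(n+1):
  ∫_0^3 u(x)^2 dx = ∫_0^3 (4*x^8 + 8*x^7 - 8*x^6 - 24*x^5 + 9*x^4 + 30*x^3 - 9*x^2 - 18*x + 9) dx. Term by term:
    ∫_0^3 4*x^8 dx = 8748;  ∫_0^3 8*x^7 dx = 6561;  ∫_0^3 -8*x^6 dx = -17496/7;
    ∫_0^3 -24*x^5 dx = -2916;  ∫_0^3 9*x^4 dx = 2187/5;  ∫_0^3 30*x^3 dx = 1215/2;
    ∫_0^3 -9*x^2 dx = -81;  ∫_0^3 -18*x dx = -81;  ∫_0^3 9 dx = 27.
  Sum: 8748 + 6561 − 17496/7 − 2916 + 2187/5 + 1215/2 − 81 − 81 + 27 = 756243/70.
  ∫_0^3 u'(x)^2 dx = ∫_0^3 (64*x^6 + 96*x^5 - 60*x^4 - 120*x^3 + 36*x + 9) dx. Term by term:
    ∫_0^3 64*x^6 dx = 139968/7;  ∫_0^3 96*x^5 dx = 11664;  ∫_0^3 -60*x^4 dx = -2916;
    ∫_0^3 -120*x^3 dx = -2430;  ∫_0^3 36*x dx = 162;  ∫_0^3 9 dx = 27.
  Sum: 139968/7 + 11664 − 2916 − 2430 + 162 + 27 = 185517/7.
Adding: ||u||_{H^1}^2 = 756243/70 + 185517/7 = 373059/10.


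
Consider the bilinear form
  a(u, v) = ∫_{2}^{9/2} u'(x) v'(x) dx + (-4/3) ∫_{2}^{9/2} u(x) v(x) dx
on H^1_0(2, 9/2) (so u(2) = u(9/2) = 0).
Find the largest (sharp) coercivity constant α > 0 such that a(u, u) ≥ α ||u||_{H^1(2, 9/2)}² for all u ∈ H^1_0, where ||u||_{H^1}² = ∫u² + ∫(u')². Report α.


α = 4*(-25 + 3*π^2)/(3*(25 + 4*π^2))

Coercivity of a(·,·) on H^1_0(2, 9/2) means a(u, u) ≥ α ||u||_{H^1}² for every u ∈ H^1_0.
The interval has length L = 5/2, and Poincaré/coercivity depend only on L. Here a(u, u) = ∫(u')² + (-4/3)·∫u².
Here c = -4/3 < 0 with |c| < (π/L)² = 4*π^2/25, so coercivity still holds. The condition a(u,u) ≥ α||u||_{H^1}² reads (1−α)∫(u')² ≥ (α−c)∫u². Any admissible α is ≤ 1 (rapidly oscillating u have ∫u²/∫(u')² → 0), and α = 1 would force 0 ≥ (1−c)∫u², impossible since c < 1; so 1−α > 0. By the sharp Poincaré inequality on H^1_0 of an interval of length L, ∫(u')² ≥ (π/L)²∫u² with equality for the first sine mode sin(π(x−x₀)/L) (x₀ the left endpoint), so the inequality holds for all u iff (1−α)(π/L)² ≥ α − c, i.e. α ≤ ((π/L)² + c)/((π/L)² + 1) = (1 + c(L/π)²)/(1 + (L/π)²). (Direct route, valid since c ≤ 0: Poincaré gives c∫u² ≥ c(L/π)²∫(u')², so a(u,u) ≥ (1 + c(L/π)²)∫(u')², while ||u||_{H^1}² ≤ (1 + (L/π)²)∫(u')²; dividing yields the same α.) With (π/L)² = 4*π^2/25 and c = -4/3, the largest admissible constant is α = ((π/L)² + c)/((π/L)² + 1).
Simplifying, α = 4*(-25 + 3*π^2)/(3*(25 + 4*π^2)).


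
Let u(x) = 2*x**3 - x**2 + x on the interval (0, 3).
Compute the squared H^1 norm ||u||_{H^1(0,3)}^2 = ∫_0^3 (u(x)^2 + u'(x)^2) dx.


||u||_{H^1}^2 = 165747/70

The H^1 norm (squared) on an interval (0, L) is
  ||u||_{H^1}^2 = ∫_0^L u(x)^2 dx + ∫_0^L u'(x)^2 dx.
Compute u'(x) = 6*x**2 - 2*x + 1.
Then u(x)^2 = 4*x**6 - 4*x**5 + 5*x**4 - 2*x**3 + x**2 and u'(x)^2 = 36*x**4 - 24*x**3 + 16*x**2 - 4*x + 1.
Integrate each monomial from 0 to 3 using ∫_0^3 c·x^n dx = c·3^(n+1)/(n+1):
  ∫_0^3 u(x)^2 dx = ∫_0^3 (4*x^6 - 4*x^5 + 5*x^4 - 2*x^3 + x^2) dx. Term by term:
    ∫_0^3 4*x^6 dx = 8748/7;  ∫_0^3 -4*x^5 dx = -486;  ∫_0^3 5*x^4 dx = 243;
    ∫_0^3 -2*x^3 dx = -81/2;  ∫_0^3 x^2 dx = 9.
  Sum: 8748/7 − 486 + 243 − 81/2 + 9 = 13653/14.
  ∫_0^3 u'(x)^2 dx = ∫_0^3 (36*x^4 - 24*x^3 + 16*x^2 - 4*x + 1) dx. Term by term:
    ∫_0^3 36*x^4 dx = 8748/5;  ∫_0^3 -24*x^3 dx = -486;  ∫_0^3 16*x^2 dx = 144;
    ∫_0^3 -4*x dx = -18;  ∫_0^3 1 dx = 3.
  Sum: 8748/5 − 486 + 144 − 18 + 3 = 6963/5.
Adding: ||u||_{H^1}^2 = 13653/14 + 6963/5 = 165747/70.


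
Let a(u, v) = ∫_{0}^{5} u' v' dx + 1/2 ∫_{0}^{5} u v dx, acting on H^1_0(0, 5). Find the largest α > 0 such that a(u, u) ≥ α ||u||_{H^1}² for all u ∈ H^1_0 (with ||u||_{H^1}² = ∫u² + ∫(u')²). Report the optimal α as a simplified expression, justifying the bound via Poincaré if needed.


α = (π^2 + 25/2)/(π^2 + 25)

Coercivity of a(·,·) on H^1_0(0, 5) means a(u, u) ≥ α ||u||_{H^1}² for every u ∈ H^1_0.
The interval has length L = 5, and Poincaré/coercivity depend only on L. Here a(u, u) = ∫(u')² + (1/2)·∫u².
Here 0 < c = 1/2 < 1. The condition a(u,u) ≥ α||u||_{H^1}² reads (1−α)∫(u')² ≥ (α−c)∫u². Any admissible α is ≤ 1 (rapidly oscillating u have ∫u²/∫(u')² → 0), and α = 1 would force 0 ≥ (1−c)∫u², impossible since c < 1; so 1−α > 0. By the sharp Poincaré inequality on H^1_0 of an interval of length L, ∫(u')² ≥ (π/L)²∫u² with equality for the first sine mode sin(π(x−x₀)/L) (x₀ the left endpoint), so the inequality holds for all u iff (1−α)(π/L)² ≥ α − c, i.e. α ≤ ((π/L)² + c)/((π/L)² + 1) = (1 + c(L/π)²)/(1 + (L/π)²). With (π/L)² = π^2/25 and c = 1/2, the largest admissible constant is α = ((π/L)² + c)/((π/L)² + 1).
Simplifying, α = (π^2 + 25/2)/(π^2 + 25).


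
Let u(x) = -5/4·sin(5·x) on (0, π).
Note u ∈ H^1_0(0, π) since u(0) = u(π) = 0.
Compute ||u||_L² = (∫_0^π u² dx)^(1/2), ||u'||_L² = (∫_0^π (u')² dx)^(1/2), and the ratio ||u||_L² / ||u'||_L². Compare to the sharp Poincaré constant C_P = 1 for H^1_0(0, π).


||u||_L² / ||u'||_L² = 1/5 < C_P = 1.

u(x) = -5/4·sin(5·x), so u'(x) = -25*cos(5*x)/4.
Writing u(x) = A·sin(kπx/L) with A = -5/4 and k = 5, use ∫_0^L sin²(kπx/L) dx = L/2 and ∫_0^L cos²(kπx/L) dx = L/2.
u² = 25/16·sin²(5·x) and (u')² = 625/16·cos²(5·x), and each of sin², cos² integrates to L/2 = π/2 over (0, π).
∫_0^π u² dx = 25*π/32, so ||u||_L² = 5*sqrt(2)*sqrt(π)/8.
∫_0^π (u')² dx = 625*π/32, so ||u'||_L² = 25*sqrt(2)*sqrt(π)/8.
Ratio ||u||_L² / ||u'||_L² = 1/5.
Sharp Poincaré constant on H^1_0(0, π) is C_P = L/π = 1, achieved by sin(x).
This is the k = 5 harmonic; the ratio L/(kπ) is strictly less than C_P = L/π, consistent with the sharp inequality ||u||_L² ≤ C_P ||u'||_L².
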